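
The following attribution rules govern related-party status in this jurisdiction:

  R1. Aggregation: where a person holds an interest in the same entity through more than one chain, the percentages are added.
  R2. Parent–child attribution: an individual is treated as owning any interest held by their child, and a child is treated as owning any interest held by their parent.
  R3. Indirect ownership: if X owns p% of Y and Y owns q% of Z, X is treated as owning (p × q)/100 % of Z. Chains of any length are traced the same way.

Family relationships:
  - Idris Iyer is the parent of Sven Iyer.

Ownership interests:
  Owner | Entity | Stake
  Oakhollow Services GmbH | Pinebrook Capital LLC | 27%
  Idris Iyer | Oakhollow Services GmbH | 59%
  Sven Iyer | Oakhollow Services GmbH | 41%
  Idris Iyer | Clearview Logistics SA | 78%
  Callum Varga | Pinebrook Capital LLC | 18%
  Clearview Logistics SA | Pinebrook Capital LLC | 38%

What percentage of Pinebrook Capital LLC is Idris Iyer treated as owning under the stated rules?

By parent–child attribution (R2), Idris Iyer is treated as also owning Sven Iyer's interest in Oakhollow Services GmbH, giving 59% + 41% = 100%.
Chain via Clearview Logistics SA (R3): 78% × 38% = 29.64% of Pinebrook Capital LLC.
Chain via Oakhollow Services GmbH (R3): 100% × 27% = 27% of Pinebrook Capital LLC.
Aggregating (R1): 29.64% + 27% = 56.64%.

56.64%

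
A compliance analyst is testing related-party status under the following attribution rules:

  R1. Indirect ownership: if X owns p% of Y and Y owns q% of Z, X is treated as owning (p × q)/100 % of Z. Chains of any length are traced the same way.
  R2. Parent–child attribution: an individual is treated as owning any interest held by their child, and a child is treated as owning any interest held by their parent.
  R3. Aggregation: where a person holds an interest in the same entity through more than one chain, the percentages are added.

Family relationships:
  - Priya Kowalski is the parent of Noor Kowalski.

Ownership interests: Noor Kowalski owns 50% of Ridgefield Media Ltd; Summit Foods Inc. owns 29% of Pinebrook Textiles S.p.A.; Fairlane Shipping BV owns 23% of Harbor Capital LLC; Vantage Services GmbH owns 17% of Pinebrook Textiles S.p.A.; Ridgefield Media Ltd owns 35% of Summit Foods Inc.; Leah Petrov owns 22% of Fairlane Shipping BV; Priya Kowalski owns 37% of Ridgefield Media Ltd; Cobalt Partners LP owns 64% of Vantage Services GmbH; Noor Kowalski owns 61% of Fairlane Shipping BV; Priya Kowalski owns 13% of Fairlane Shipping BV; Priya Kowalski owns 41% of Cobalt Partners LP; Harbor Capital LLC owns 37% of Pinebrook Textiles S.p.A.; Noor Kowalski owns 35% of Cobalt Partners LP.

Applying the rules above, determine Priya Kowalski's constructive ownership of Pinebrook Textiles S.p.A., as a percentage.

By parent–child attribution (R2), Priya Kowalski is treated as also owning Noor Kowalski's interest in Ridgefield Media Ltd, giving 37% + 50% = 87%.
By parent–child attribution (R2), Priya Kowalski is treated as also owning Noor Kowalski's interest in Cobalt Partners LP, giving 41% + 35% = 76%.
By parent–child attribution (R2), Priya Kowalski is treated as also owning Noor Kowalski's interest in Fairlane Shipping BV, giving 13% + 61% = 74%.
Chain via Ridgefield Media Ltd → Summit Foods Inc. (R1): 87% × 35% × 29% = 8.8305% of Pinebrook Textiles S.p.A.
Chain via Cobalt Partners LP → Vantage Services GmbH (R1): 76% × 64% × 17% = 8.2688% of Pinebrook Textiles S.p.A.
Chain via Fairlane Shipping BV → Harbor Capital LLC (R1): 74% × 23% × 37% = 6.2974% of Pinebrook Textiles S.p.A.
Aggregating (R3): 8.8305% + 8.2688% + 6.2974% = 23.3967%.

23.3967%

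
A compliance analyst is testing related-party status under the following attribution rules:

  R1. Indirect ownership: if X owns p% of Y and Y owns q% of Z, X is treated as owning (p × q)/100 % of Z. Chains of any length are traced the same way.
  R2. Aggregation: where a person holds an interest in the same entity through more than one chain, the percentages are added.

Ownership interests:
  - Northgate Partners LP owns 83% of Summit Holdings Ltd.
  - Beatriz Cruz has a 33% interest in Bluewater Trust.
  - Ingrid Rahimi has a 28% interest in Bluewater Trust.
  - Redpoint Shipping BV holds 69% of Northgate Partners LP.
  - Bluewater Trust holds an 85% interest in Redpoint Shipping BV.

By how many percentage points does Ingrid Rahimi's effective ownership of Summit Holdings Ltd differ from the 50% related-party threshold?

Chain via Bluewater Trust → Redpoint Shipping BV → Northgate Partners LP (R1): 28% × 85% × 69% × 83% = 13.63026% of Summit Holdings Ltd.
13.63026% falls short of the 50% threshold by 36.36974 percentage points.

36.36974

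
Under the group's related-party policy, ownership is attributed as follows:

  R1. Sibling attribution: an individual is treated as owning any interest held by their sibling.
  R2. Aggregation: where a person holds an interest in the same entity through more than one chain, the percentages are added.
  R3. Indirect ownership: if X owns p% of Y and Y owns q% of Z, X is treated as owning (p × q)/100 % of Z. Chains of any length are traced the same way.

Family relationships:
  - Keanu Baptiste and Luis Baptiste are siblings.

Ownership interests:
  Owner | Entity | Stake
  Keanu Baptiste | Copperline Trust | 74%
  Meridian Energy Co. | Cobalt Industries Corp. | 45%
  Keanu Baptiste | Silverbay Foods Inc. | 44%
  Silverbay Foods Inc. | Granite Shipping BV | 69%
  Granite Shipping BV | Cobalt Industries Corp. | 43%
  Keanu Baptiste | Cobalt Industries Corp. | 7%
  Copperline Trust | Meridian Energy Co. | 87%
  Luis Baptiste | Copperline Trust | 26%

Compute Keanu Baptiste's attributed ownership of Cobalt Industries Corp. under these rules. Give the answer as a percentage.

By sibling attribution (R1), Keanu Baptiste is treated as also owning Luis Baptiste's interest in Copperline Trust, giving 74% + 26% = 100%.
Chain via Copperline Trust → Meridian Energy Co. (R3): 100% × 87% × 45% = 39.15% of Cobalt Industries Corp.
Chain via Silverbay Foods Inc. → Granite Shipping BV (R3): 44% × 69% × 43% = 13.0548% of Cobalt Industries Corp.
Direct interest in Cobalt Industries Corp: 7%.
Aggregating (R2): 39.15% + 13.0548% + 7% = 59.2048%.

59.2048%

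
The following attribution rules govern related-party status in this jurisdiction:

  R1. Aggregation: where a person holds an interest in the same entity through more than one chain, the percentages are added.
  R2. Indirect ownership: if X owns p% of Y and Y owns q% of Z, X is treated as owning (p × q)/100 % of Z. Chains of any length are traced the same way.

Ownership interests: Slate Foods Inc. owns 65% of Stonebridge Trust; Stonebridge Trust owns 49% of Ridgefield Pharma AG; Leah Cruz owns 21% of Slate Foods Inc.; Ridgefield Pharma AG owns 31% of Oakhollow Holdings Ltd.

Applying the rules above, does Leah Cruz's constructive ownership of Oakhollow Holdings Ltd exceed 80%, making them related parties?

No

Chain via Slate Foods Inc. → Stonebridge Trust → Ridgefield Pharma AG (R2): 21% × 65% × 49% × 31% = 2.073435% of Oakhollow Holdings Ltd.
2.073435% does not exceed the 80% threshold, so Leah is not a related party to Oakhollow Holdings Ltd.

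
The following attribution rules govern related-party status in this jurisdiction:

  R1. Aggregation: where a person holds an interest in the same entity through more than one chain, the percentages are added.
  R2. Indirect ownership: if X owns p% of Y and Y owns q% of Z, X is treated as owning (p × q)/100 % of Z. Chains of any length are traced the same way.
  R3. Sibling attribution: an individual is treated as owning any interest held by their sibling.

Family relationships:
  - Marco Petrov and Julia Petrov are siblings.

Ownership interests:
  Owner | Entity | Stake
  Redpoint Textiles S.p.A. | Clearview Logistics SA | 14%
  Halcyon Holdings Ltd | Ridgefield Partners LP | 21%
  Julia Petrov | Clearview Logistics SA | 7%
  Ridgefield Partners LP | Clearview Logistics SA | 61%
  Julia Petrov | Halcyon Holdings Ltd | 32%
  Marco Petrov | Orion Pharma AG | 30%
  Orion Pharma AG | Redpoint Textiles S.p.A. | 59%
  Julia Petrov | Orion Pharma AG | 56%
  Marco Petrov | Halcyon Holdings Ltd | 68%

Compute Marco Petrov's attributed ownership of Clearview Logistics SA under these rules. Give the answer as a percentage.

26.9136%

By sibling attribution (R3), Marco Petrov is treated as also owning Julia Petrov's interest in Halcyon Holdings Ltd, giving 68% + 32% = 100%.
By sibling attribution (R3), Marco Petrov is treated as also owning Julia Petrov's interest in Orion Pharma AG, giving 30% + 56% = 86%.
By sibling attribution (R3), Marco Petrov is treated as owning Julia Petrov's 7% interest in Clearview Logistics SA.
Chain via Halcyon Holdings Ltd → Ridgefield Partners LP (R2): 100% × 21% × 61% = 12.81% of Clearview Logistics SA.
Chain via Orion Pharma AG → Redpoint Textiles S.p.A. (R2): 86% × 59% × 14% = 7.1036% of Clearview Logistics SA.
Direct interest in Clearview Logistics SA: 7%.
Aggregating (R1): 12.81% + 7.1036% + 7% = 26.9136%.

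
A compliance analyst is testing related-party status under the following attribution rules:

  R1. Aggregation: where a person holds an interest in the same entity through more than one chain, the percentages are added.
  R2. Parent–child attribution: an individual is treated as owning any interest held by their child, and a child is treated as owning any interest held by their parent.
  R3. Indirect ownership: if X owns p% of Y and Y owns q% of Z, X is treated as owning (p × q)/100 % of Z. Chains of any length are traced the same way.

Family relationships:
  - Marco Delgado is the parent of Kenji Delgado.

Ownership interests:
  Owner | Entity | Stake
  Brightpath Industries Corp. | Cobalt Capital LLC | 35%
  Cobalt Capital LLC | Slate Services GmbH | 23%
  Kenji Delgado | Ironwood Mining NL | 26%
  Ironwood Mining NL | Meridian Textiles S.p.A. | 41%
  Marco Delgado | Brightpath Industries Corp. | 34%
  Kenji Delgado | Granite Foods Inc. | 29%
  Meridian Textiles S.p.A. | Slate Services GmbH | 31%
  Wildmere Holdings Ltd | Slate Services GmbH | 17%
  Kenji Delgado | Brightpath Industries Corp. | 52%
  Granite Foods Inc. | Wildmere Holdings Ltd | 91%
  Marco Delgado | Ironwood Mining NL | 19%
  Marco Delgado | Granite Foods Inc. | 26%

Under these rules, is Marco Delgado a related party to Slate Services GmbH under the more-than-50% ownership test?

By parent–child attribution (R2), Marco Delgado is treated as also owning Kenji Delgado's interest in Brightpath Industries Corp, giving 34% + 52% = 86%.
By parent–child attribution (R2), Marco Delgado is treated as also owning Kenji Delgado's interest in Granite Foods Inc, giving 26% + 29% = 55%.
By parent–child attribution (R2), Marco Delgado is treated as also owning Kenji Delgado's interest in Ironwood Mining NL, giving 19% + 26% = 45%.
Chain via Brightpath Industries Corp. → Cobalt Capital LLC (R3): 86% × 35% × 23% = 6.923% of Slate Services GmbH.
Chain via Granite Foods Inc. → Wildmere Holdings Ltd (R3): 55% × 91% × 17% = 8.5085% of Slate Services GmbH.
Chain via Ironwood Mining NL → Meridian Textiles S.p.A. (R3): 45% × 41% × 31% = 5.7195% of Slate Services GmbH.
Aggregating (R1): 6.923% + 8.5085% + 5.7195% = 21.151%.
21.151% does not exceed the 50% threshold, so Marco is not a related party to Slate Services GmbH.

No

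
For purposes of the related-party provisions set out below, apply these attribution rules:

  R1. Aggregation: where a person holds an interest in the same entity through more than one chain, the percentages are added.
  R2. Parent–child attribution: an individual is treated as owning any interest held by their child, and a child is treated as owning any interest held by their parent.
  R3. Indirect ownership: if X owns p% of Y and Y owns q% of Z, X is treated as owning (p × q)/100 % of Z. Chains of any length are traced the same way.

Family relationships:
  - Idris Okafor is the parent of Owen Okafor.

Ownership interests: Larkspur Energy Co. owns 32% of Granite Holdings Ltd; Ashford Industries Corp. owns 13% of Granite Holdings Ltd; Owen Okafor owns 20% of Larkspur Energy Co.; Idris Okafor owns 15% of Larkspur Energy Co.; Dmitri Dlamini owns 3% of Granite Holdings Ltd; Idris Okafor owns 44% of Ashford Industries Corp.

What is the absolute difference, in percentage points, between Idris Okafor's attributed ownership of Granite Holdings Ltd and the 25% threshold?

By parent–child attribution (R2), Idris Okafor is treated as also owning Owen Okafor's interest in Larkspur Energy Co, giving 15% + 20% = 35%.
Chain via Larkspur Energy Co. (R3): 35% × 32% = 11.2% of Granite Holdings Ltd.
Chain via Ashford Industries Corp. (R3): 44% × 13% = 5.72% of Granite Holdings Ltd.
Aggregating (R1): 11.2% + 5.72% = 16.92%.
16.92% falls short of the 25% threshold by 8.08 percentage points.

8.08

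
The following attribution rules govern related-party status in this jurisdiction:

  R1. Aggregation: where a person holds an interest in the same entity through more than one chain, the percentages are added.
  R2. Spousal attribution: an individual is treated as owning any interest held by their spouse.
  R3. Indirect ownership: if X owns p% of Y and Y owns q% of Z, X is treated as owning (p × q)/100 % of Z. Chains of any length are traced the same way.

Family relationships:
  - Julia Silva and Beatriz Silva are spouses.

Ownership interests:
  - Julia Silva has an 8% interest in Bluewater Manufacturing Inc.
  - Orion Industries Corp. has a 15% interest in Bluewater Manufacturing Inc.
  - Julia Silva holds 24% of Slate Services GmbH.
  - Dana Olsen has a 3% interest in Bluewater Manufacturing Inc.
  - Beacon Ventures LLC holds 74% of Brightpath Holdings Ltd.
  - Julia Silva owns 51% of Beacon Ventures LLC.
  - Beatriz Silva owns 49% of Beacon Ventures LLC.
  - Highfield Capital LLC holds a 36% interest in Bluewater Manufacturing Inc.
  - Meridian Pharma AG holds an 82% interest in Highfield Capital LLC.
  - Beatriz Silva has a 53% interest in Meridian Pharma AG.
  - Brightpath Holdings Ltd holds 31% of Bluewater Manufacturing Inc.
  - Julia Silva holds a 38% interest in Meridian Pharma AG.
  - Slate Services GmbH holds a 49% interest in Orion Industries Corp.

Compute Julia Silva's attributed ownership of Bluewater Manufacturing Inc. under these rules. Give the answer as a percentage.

By spousal attribution (R2), Julia Silva is treated as also owning Beatriz Silva's interest in Beacon Ventures LLC, giving 51% + 49% = 100%.
By spousal attribution (R2), Julia Silva is treated as also owning Beatriz Silva's interest in Meridian Pharma AG, giving 38% + 53% = 91%.
Chain via Slate Services GmbH → Orion Industries Corp. (R3): 24% × 49% × 15% = 1.764% of Bluewater Manufacturing Inc.
Chain via Beacon Ventures LLC → Brightpath Holdings Ltd (R3): 100% × 74% × 31% = 22.94% of Bluewater Manufacturing Inc.
Chain via Meridian Pharma AG → Highfield Capital LLC (R3): 91% × 82% × 36% = 26.8632% of Bluewater Manufacturing Inc.
Direct interest in Bluewater Manufacturing Inc: 8%.
Aggregating (R1): 1.764% + 22.94% + 26.8632% + 8% = 59.5672%.

59.5672%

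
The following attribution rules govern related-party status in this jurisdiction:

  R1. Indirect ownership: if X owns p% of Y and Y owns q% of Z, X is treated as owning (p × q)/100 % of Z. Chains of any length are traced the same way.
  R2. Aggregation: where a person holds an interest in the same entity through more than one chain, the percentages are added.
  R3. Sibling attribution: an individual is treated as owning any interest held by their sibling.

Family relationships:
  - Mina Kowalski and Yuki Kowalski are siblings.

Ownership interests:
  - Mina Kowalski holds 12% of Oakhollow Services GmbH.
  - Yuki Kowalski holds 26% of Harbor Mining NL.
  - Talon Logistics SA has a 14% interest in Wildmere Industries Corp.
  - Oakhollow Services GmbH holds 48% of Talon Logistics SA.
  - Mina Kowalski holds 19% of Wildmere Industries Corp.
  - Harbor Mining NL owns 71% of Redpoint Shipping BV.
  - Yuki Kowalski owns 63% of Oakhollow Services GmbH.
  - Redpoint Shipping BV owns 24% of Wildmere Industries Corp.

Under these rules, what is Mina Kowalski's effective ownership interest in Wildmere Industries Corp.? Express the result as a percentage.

28.4704%

By sibling attribution (R3), Mina Kowalski is treated as also owning Yuki Kowalski's interest in Oakhollow Services GmbH, giving 12% + 63% = 75%.
By sibling attribution (R3), Mina Kowalski is treated as owning Yuki Kowalski's 26% interest in Harbor Mining NL.
Chain via Oakhollow Services GmbH → Talon Logistics SA (R1): 75% × 48% × 14% = 5.04% of Wildmere Industries Corp.
Direct interest in Wildmere Industries Corp: 19%.
Chain via Harbor Mining NL → Redpoint Shipping BV (R1): 26% × 71% × 24% = 4.4304% of Wildmere Industries Corp.
Aggregating (R2): 5.04% + 19% + 4.4304% = 28.4704%.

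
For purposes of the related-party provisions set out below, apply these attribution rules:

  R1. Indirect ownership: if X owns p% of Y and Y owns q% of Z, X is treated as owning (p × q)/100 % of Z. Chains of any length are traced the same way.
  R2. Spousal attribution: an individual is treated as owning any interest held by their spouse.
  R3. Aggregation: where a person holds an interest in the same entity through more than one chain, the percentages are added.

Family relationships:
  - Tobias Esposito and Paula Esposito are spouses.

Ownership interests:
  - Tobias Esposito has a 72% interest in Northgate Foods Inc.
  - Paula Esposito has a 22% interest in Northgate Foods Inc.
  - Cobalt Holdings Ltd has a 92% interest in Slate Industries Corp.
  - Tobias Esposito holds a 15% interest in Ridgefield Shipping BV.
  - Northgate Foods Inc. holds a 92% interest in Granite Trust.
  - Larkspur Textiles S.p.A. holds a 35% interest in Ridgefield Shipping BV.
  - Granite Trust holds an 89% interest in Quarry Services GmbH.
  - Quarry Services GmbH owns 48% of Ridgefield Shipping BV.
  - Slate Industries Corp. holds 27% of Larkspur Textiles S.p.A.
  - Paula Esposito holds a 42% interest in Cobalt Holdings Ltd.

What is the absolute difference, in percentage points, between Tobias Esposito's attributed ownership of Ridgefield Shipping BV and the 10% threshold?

45.595736

By spousal attribution (R2), Tobias Esposito is treated as also owning Paula Esposito's interest in Northgate Foods Inc, giving 72% + 22% = 94%.
By spousal attribution (R2), Tobias Esposito is treated as owning Paula Esposito's 42% interest in Cobalt Holdings Ltd.
Chain via Northgate Foods Inc. → Granite Trust → Quarry Services GmbH (R1): 94% × 92% × 89% × 48% = 36.944256% of Ridgefield Shipping BV.
Direct interest in Ridgefield Shipping BV: 15%.
Chain via Cobalt Holdings Ltd → Slate Industries Corp. → Larkspur Textiles S.p.A. (R1): 42% × 92% × 27% × 35% = 3.65148% of Ridgefield Shipping BV.
Aggregating (R3): 36.944256% + 15% + 3.65148% = 55.595736%.
55.595736% exceeds the 10% threshold by 45.595736 percentage points.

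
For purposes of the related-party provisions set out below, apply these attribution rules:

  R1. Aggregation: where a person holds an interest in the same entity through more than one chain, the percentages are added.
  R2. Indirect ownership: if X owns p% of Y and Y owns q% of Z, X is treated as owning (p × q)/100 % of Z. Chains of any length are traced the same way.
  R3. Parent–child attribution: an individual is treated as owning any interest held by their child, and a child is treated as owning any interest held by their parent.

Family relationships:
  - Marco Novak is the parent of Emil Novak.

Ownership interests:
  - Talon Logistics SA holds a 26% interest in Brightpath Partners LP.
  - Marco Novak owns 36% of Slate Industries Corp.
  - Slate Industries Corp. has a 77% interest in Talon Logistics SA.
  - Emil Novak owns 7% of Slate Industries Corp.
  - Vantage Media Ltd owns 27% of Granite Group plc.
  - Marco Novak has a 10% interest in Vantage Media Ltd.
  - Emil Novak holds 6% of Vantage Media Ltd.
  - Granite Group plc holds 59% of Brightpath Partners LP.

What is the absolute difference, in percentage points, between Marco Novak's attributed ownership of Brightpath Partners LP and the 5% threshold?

6.1574

By parent–child attribution (R3), Marco Novak is treated as also owning Emil Novak's interest in Vantage Media Ltd, giving 10% + 6% = 16%.
By parent–child attribution (R3), Marco Novak is treated as also owning Emil Novak's interest in Slate Industries Corp, giving 36% + 7% = 43%.
Chain via Vantage Media Ltd → Granite Group plc (R2): 16% × 27% × 59% = 2.5488% of Brightpath Partners LP.
Chain via Slate Industries Corp. → Talon Logistics SA (R2): 43% × 77% × 26% = 8.6086% of Brightpath Partners LP.
Aggregating (R1): 2.5488% + 8.6086% = 11.1574%.
11.1574% exceeds the 5% threshold by 6.1574 percentage points.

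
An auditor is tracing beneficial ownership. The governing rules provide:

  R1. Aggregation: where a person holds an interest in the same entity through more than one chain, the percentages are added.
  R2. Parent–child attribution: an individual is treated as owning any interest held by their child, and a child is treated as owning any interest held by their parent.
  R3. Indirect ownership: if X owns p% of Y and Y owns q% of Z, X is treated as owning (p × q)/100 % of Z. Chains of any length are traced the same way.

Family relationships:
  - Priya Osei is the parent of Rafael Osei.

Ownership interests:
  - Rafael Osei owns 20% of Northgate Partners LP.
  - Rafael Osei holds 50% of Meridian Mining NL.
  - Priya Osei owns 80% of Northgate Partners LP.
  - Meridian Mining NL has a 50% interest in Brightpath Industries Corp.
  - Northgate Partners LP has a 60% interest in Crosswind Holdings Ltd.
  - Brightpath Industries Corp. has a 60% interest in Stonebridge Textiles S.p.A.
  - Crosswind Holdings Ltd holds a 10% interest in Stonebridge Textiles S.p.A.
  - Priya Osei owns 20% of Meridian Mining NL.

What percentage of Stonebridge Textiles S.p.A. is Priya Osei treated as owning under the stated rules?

By parent–child attribution (R2), Priya Osei is treated as also owning Rafael Osei's interest in Northgate Partners LP, giving 80% + 20% = 100%.
By parent–child attribution (R2), Priya Osei is treated as also owning Rafael Osei's interest in Meridian Mining NL, giving 20% + 50% = 70%.
Chain via Northgate Partners LP → Crosswind Holdings Ltd (R3): 100% × 60% × 10% = 6% of Stonebridge Textiles S.p.A.
Chain via Meridian Mining NL → Brightpath Industries Corp. (R3): 70% × 50% × 60% = 21% of Stonebridge Textiles S.p.A.
Aggregating (R1): 6% + 21% = 27%.

27%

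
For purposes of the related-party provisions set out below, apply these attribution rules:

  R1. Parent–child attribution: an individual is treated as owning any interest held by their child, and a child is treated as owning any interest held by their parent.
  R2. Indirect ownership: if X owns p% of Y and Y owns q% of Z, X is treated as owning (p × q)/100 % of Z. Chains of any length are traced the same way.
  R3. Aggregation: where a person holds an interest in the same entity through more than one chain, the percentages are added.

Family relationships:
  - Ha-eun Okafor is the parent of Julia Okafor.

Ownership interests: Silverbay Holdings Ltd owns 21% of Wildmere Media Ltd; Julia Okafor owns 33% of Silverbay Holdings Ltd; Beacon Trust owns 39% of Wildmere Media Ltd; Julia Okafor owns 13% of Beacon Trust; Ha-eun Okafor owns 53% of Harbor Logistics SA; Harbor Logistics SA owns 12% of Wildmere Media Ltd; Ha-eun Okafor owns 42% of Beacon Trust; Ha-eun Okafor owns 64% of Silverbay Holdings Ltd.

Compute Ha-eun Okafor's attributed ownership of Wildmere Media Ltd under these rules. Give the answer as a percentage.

By parent–child attribution (R1), Ha-eun Okafor is treated as also owning Julia Okafor's interest in Silverbay Holdings Ltd, giving 64% + 33% = 97%.
By parent–child attribution (R1), Ha-eun Okafor is treated as also owning Julia Okafor's interest in Beacon Trust, giving 42% + 13% = 55%.
Chain via Harbor Logistics SA (R2): 53% × 12% = 6.36% of Wildmere Media Ltd.
Chain via Silverbay Holdings Ltd (R2): 97% × 21% = 20.37% of Wildmere Media Ltd.
Chain via Beacon Trust (R2): 55% × 39% = 21.45% of Wildmere Media Ltd.
Aggregating (R3): 6.36% + 20.37% + 21.45% = 48.18%.

48.18%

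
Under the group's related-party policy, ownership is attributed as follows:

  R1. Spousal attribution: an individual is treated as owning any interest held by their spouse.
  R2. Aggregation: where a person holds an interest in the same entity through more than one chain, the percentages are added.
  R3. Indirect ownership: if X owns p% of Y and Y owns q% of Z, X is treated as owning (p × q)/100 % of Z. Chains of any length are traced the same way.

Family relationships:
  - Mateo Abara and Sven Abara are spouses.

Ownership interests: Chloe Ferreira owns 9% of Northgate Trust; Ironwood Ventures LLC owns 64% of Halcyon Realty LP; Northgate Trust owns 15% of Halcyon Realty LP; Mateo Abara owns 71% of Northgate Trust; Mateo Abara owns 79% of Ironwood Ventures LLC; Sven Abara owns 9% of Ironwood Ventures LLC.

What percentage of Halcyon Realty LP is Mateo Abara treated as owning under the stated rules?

By spousal attribution (R1), Mateo Abara is treated as also owning Sven Abara's interest in Ironwood Ventures LLC, giving 79% + 9% = 88%.
Chain via Northgate Trust (R3): 71% × 15% = 10.65% of Halcyon Realty LP.
Chain via Ironwood Ventures LLC (R3): 88% × 64% = 56.32% of Halcyon Realty LP.
Aggregating (R2): 10.65% + 56.32% = 66.97%.

66.97%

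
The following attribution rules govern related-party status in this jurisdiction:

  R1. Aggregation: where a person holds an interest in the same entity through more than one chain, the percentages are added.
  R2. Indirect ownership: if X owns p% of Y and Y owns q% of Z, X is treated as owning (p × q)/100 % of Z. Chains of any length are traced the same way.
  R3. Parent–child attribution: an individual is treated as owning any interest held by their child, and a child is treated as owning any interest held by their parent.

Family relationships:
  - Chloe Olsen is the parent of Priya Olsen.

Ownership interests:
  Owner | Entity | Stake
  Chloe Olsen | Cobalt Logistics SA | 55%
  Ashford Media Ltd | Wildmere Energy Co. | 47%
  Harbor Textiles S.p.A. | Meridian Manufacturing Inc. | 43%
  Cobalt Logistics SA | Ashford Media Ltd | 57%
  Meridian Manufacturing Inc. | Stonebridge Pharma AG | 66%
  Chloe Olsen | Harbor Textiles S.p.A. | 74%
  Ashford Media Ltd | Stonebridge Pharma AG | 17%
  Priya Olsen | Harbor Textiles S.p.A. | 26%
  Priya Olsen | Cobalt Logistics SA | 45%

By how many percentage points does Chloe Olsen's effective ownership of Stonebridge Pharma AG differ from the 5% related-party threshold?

By parent–child attribution (R3), Chloe Olsen is treated as also owning Priya Olsen's interest in Harbor Textiles S.p.A, giving 74% + 26% = 100%.
By parent–child attribution (R3), Chloe Olsen is treated as also owning Priya Olsen's interest in Cobalt Logistics SA, giving 55% + 45% = 100%.
Chain via Harbor Textiles S.p.A. → Meridian Manufacturing Inc. (R2): 100% × 43% × 66% = 28.38% of Stonebridge Pharma AG.
Chain via Cobalt Logistics SA → Ashford Media Ltd (R2): 100% × 57% × 17% = 9.69% of Stonebridge Pharma AG.
Aggregating (R1): 28.38% + 9.69% = 38.07%.
38.07% exceeds the 5% threshold by 33.07 percentage points.

33.07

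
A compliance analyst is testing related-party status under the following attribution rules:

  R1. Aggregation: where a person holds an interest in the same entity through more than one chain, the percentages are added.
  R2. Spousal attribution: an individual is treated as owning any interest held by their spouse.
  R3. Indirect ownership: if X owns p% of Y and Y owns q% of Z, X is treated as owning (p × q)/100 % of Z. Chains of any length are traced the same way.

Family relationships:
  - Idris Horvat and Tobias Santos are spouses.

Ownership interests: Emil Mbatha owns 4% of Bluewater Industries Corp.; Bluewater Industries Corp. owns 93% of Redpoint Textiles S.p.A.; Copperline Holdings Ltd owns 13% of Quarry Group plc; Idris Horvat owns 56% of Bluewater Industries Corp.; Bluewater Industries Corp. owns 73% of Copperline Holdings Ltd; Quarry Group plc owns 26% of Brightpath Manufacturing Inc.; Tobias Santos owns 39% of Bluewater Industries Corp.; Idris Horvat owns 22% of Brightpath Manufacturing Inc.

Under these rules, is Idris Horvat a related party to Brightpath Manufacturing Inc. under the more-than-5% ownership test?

Yes

By spousal attribution (R2), Idris Horvat is treated as also owning Tobias Santos's interest in Bluewater Industries Corp, giving 56% + 39% = 95%.
Chain via Bluewater Industries Corp. → Copperline Holdings Ltd → Quarry Group plc (R3): 95% × 73% × 13% × 26% = 2.34403% of Brightpath Manufacturing Inc.
Direct interest in Brightpath Manufacturing Inc: 22%.
Aggregating (R1): 2.34403% + 22% = 24.34403%.
24.34403% exceeds the 5% threshold, so Idris is a related party to Brightpath Manufacturing Inc.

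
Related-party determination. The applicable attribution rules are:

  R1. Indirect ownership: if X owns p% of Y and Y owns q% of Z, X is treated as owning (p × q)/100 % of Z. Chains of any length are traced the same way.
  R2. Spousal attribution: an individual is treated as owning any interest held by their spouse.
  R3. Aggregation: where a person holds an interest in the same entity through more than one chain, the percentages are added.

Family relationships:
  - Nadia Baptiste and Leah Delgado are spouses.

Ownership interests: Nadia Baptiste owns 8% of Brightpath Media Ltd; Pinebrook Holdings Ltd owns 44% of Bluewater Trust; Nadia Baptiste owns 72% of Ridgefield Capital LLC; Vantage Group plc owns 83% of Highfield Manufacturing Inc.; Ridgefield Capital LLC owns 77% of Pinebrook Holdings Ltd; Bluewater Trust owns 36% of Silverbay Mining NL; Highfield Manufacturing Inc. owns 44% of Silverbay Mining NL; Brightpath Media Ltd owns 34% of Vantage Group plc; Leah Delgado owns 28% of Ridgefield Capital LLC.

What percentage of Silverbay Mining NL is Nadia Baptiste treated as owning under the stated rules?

By spousal attribution (R2), Nadia Baptiste is treated as also owning Leah Delgado's interest in Ridgefield Capital LLC, giving 72% + 28% = 100%.
Chain via Brightpath Media Ltd → Vantage Group plc → Highfield Manufacturing Inc. (R1): 8% × 34% × 83% × 44% = 0.993344% of Silverbay Mining NL.
Chain via Ridgefield Capital LLC → Pinebrook Holdings Ltd → Bluewater Trust (R1): 100% × 77% × 44% × 36% = 12.1968% of Silverbay Mining NL.
Aggregating (R3): 0.993344% + 12.1968% = 13.190144%.

13.190144%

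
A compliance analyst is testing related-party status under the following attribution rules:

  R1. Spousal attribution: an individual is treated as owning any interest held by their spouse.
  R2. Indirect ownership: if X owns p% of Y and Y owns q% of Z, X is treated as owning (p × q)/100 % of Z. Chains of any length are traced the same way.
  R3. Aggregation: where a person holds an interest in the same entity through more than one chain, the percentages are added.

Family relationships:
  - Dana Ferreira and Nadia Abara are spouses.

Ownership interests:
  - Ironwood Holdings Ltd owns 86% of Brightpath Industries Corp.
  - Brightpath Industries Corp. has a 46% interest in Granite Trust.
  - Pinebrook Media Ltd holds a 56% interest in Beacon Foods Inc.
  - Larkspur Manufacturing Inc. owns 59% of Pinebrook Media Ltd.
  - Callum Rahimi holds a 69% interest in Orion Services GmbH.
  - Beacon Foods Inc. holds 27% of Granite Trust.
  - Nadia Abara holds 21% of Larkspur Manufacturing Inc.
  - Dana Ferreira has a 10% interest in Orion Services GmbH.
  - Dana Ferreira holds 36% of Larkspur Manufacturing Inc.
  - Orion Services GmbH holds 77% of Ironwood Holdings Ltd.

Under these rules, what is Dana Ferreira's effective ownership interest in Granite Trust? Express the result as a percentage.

8.130976%

By spousal attribution (R1), Dana Ferreira is treated as also owning Nadia Abara's interest in Larkspur Manufacturing Inc, giving 36% + 21% = 57%.
Chain via Orion Services GmbH → Ironwood Holdings Ltd → Brightpath Industries Corp. (R2): 10% × 77% × 86% × 46% = 3.04612% of Granite Trust.
Chain via Larkspur Manufacturing Inc. → Pinebrook Media Ltd → Beacon Foods Inc. (R2): 57% × 59% × 56% × 27% = 5.084856% of Granite Trust.
Aggregating (R3): 3.04612% + 5.084856% = 8.130976%.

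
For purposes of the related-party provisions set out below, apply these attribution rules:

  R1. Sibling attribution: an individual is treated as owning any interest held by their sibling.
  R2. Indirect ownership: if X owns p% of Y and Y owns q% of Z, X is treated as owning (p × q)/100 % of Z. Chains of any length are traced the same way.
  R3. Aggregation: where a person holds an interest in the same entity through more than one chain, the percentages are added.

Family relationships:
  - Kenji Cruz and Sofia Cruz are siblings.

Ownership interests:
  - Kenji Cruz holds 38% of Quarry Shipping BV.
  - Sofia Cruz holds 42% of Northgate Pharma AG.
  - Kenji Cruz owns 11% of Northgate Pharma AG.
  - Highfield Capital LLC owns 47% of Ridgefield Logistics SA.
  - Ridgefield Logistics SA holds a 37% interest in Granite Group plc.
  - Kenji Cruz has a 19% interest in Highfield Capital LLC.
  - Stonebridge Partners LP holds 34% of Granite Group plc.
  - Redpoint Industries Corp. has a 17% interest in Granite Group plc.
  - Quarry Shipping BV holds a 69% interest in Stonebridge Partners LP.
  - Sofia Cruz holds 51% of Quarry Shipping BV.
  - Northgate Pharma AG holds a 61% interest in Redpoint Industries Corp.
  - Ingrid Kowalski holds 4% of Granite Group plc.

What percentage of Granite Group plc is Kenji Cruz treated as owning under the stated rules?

By sibling attribution (R1), Kenji Cruz is treated as also owning Sofia Cruz's interest in Quarry Shipping BV, giving 38% + 51% = 89%.
By sibling attribution (R1), Kenji Cruz is treated as also owning Sofia Cruz's interest in Northgate Pharma AG, giving 11% + 42% = 53%.
Chain via Quarry Shipping BV → Stonebridge Partners LP (R2): 89% × 69% × 34% = 20.8794% of Granite Group plc.
Chain via Northgate Pharma AG → Redpoint Industries Corp. (R2): 53% × 61% × 17% = 5.4961% of Granite Group plc.
Chain via Highfield Capital LLC → Ridgefield Logistics SA (R2): 19% × 47% × 37% = 3.3041% of Granite Group plc.
Aggregating (R3): 20.8794% + 5.4961% + 3.3041% = 29.6796%.

29.6796%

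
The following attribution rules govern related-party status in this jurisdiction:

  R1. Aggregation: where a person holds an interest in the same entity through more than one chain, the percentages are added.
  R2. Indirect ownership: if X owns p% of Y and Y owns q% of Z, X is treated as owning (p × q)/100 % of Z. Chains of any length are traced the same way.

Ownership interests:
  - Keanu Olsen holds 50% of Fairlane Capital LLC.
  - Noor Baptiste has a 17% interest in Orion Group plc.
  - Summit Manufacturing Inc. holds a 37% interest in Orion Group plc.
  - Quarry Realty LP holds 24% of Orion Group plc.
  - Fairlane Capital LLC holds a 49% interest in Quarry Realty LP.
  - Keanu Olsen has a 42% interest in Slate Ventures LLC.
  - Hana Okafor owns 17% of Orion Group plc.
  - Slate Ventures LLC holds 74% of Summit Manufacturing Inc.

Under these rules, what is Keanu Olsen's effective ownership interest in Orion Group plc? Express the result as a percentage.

17.3796%

Chain via Fairlane Capital LLC → Quarry Realty LP (R2): 50% × 49% × 24% = 5.88% of Orion Group plc.
Chain via Slate Ventures LLC → Summit Manufacturing Inc. (R2): 42% × 74% × 37% = 11.4996% of Orion Group plc.
Aggregating (R1): 5.88% + 11.4996% = 17.3796%.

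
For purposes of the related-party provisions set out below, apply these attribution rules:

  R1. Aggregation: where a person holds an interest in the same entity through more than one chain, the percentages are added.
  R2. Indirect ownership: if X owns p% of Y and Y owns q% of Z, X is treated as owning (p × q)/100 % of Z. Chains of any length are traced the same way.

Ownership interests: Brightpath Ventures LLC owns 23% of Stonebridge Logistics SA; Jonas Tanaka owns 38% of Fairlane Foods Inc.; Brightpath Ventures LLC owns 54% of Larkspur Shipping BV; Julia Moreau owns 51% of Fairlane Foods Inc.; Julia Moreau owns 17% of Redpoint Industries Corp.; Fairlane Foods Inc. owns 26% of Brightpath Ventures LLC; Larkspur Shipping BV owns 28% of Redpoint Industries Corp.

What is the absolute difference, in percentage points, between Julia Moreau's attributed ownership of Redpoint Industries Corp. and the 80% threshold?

60.995088

Chain via Fairlane Foods Inc. → Brightpath Ventures LLC → Larkspur Shipping BV (R2): 51% × 26% × 54% × 28% = 2.004912% of Redpoint Industries Corp.
Direct interest in Redpoint Industries Corp: 17%.
Aggregating (R1): 2.004912% + 17% = 19.004912%.
19.004912% falls short of the 80% threshold by 60.995088 percentage points.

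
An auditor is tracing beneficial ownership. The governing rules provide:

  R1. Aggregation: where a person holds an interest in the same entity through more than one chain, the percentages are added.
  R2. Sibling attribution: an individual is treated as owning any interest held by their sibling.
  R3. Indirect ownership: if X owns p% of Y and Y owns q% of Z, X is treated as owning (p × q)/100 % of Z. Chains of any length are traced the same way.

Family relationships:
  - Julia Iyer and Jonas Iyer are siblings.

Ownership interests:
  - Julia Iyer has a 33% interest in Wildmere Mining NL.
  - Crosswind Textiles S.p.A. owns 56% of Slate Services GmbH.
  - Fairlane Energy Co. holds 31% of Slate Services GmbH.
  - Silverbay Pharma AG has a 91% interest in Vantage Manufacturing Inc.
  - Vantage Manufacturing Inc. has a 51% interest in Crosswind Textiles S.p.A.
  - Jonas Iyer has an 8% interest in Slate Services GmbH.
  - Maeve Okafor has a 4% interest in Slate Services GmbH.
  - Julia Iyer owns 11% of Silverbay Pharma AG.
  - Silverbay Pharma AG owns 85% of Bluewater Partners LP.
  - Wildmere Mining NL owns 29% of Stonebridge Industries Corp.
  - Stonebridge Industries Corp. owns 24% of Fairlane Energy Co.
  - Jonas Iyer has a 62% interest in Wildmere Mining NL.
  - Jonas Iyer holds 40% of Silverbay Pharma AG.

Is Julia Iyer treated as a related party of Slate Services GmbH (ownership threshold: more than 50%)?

By sibling attribution (R2), Julia Iyer is treated as also owning Jonas Iyer's interest in Silverbay Pharma AG, giving 11% + 40% = 51%.
By sibling attribution (R2), Julia Iyer is treated as also owning Jonas Iyer's interest in Wildmere Mining NL, giving 33% + 62% = 95%.
By sibling attribution (R2), Julia Iyer is treated as owning Jonas Iyer's 8% interest in Slate Services GmbH.
Chain via Silverbay Pharma AG → Vantage Manufacturing Inc. → Crosswind Textiles S.p.A. (R3): 51% × 91% × 51% × 56% = 13.254696% of Slate Services GmbH.
Chain via Wildmere Mining NL → Stonebridge Industries Corp. → Fairlane Energy Co. (R3): 95% × 29% × 24% × 31% = 2.04972% of Slate Services GmbH.
Direct interest in Slate Services GmbH: 8%.
Aggregating (R1): 13.254696% + 2.04972% + 8% = 23.304416%.
23.304416% does not exceed the 50% threshold, so Julia is not a related party to Slate Services GmbH.

No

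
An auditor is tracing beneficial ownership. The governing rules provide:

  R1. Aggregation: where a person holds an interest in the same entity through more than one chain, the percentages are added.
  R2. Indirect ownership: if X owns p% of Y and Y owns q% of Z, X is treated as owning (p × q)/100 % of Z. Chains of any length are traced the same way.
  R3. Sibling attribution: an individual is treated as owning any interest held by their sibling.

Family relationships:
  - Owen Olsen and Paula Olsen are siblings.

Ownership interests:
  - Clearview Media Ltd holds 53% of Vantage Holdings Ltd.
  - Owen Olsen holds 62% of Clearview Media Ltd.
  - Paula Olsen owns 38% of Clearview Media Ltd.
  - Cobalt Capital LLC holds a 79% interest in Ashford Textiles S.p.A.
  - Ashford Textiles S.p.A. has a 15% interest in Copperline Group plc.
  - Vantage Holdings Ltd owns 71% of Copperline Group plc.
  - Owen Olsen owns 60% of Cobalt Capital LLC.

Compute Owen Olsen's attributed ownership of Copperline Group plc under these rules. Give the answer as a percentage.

By sibling attribution (R3), Owen Olsen is treated as also owning Paula Olsen's interest in Clearview Media Ltd, giving 62% + 38% = 100%.
Chain via Clearview Media Ltd → Vantage Holdings Ltd (R2): 100% × 53% × 71% = 37.63% of Copperline Group plc.
Chain via Cobalt Capital LLC → Ashford Textiles S.p.A. (R2): 60% × 79% × 15% = 7.11% of Copperline Group plc.
Aggregating (R1): 37.63% + 7.11% = 44.74%.

44.74%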